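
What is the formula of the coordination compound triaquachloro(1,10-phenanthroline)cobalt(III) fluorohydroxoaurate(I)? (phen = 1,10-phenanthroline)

[CoCl(H2O)3(phen)][AuF(OH)]2

Cation [Co…]: ligand charges -1, Co(III) ⇒ ion charge 2+.
Anion [Au…]: ligand charges -2, Au(I) ⇒ ion charge 1−.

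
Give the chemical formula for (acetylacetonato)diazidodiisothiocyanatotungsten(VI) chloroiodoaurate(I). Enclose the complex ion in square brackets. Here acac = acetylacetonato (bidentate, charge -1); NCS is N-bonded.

[W(acac)(N3)2(NCS)2][AuClI]

Cation [W…]: ligand charges -5, W(VI) ⇒ ion charge 1+.
Anion [Au…]: ligand charges -2, Au(I) ⇒ ion charge 1−.
One 1+ cation balances one 1− anion.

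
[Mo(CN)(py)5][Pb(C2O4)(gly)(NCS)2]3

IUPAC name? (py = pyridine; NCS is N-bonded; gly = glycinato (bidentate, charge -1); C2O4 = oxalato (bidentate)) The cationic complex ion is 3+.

cyanopentakis(pyridine)molybdenum(IV) (glycinato)diisothiocyanatooxalatoplumbate(IV)

Both ions are complex: the cation is named first with the plain metal name, the anion second with the -ate form; each ion's ligands are alphabetised independently.
The complex cation is given as 3+; its ligand charges sum to -1, so Mo = +4.
With 3 anions per cation, each anion must be 3/3 = 1−.
Anion: ligand charges sum to -5; for the ion to be 1−, Pb = +4.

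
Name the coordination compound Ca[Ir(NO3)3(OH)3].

calcium trihydroxotrinitratoiridate(IV)

The 1 calcium counter-ion carries a total charge of +2, so each complex ion is 2−.
Ligand charges: 3×nitrato (-1 each), 3×hydroxo (-1 each); total -6. So Ir + (-6) = 2−, giving Ir = +4.
Ligands are named alphabetically: hydroxo before nitrato.
The complex ion is anionic, so iridium takes the -ate form iridate(IV).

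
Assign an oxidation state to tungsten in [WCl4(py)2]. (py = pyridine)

No counter-ion: the bracketed complex is neutral.
Ligand charges: 4×Cl = -4; 2×py neutral; sum -4.
W + (-4) = 0 ⇒ W is +4.

+4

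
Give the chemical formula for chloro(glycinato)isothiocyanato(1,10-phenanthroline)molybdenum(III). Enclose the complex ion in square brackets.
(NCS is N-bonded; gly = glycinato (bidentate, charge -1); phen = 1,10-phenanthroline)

Ligands: 1 isothiocyanato (NCS, -1), 1 glycinato (gly, -1), 1 chloro (Cl, -1), 1 1,10-phenanthroline (phen, neutral). Ligand charge sum = -3.
With Mo in oxidation state +3, the complex ion is [Mo...].

[MoCl(gly)(NCS)(phen)]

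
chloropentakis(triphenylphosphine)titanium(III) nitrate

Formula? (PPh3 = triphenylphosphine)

Ligands: 1 chloro (Cl, -1), 5 triphenylphosphine (PPh3, neutral). Ligand charge sum = -1.
Charge balance with nitrate (-1) requires 1 complex ion per 2 nitrate.

[TiCl(PPh3)5](NO3)2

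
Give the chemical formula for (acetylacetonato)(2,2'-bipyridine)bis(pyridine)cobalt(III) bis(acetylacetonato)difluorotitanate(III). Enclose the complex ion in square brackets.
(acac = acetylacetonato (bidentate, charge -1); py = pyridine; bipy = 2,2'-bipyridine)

Cation [Co…]: ligand charges -1, Co(III) ⇒ ion charge 2+.
Anion [Ti…]: ligand charges -4, Ti(III) ⇒ ion charge 1−.
One 2+ cation requires 2 of the 1− anion.

[Co(acac)(bipy)(py)2][Ti(acac)2F2]2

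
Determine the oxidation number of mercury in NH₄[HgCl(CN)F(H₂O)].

1 ammonium outside the brackets (+1 each) → the complex ion is 1−.
Ligand charges: 1×H2O neutral; 1×CN = -1; 1×F = -1; 1×Cl = -1; sum -3.
Hg + (-3) = 1− ⇒ Hg is +2.

+2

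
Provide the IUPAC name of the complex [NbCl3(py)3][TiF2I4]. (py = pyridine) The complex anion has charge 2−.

trichlorotris(pyridine)niobium(V) difluorotetraiodotitanate(IV)

Both ions are complex: the cation is named first with the plain metal name, the anion second with the -ate form; each ion's ligands are alphabetised independently.
The complex anion is given as 2−; its ligand charges sum to -6, so Ti = +4.
A 1:1 salt means the cation carries the equal and opposite charge, 2+.
Cation: ligand charges sum to -3; for the ion to be 2+, Nb = +5.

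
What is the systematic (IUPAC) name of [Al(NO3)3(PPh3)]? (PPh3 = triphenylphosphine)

trinitrato(triphenylphosphine)aluminium(III)

There is no counter-ion, so the complex is neutral overall.
Ligand charges: 3×nitrato (-1 each), 1×triphenylphosphine (neutral); total -3. So Al + (-3) = 0, giving Al = +3.
Ligands are named alphabetically: nitrato before triphenylphosphine.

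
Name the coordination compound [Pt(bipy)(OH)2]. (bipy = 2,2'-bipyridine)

There is no counter-ion, so the complex is neutral overall.
Ligand charges: 1×2,2'-bipyridine (neutral), 2×hydroxo (-1 each); total -2. So Pt + (-2) = 0, giving Pt = +2.
Ligands are named alphabetically: bipyridine before hydroxo.

(2,2'-bipyridine)dihydroxoplatinum(II)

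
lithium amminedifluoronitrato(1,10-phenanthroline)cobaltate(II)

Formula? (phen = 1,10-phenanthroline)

Li[CoF2(NH3)(NO3)(phen)]

Ligands: 1 1,10-phenanthroline (phen, neutral), 1 nitrato (NO3, -1), 1 ammine (NH3, neutral), 2 fluoro (F, -1). Ligand charge sum = -3.
With Co in oxidation state +2, the complex ion is [Co...]^1−.
Charge balance with lithium (+1) requires 1 complex ion per 1 lithium.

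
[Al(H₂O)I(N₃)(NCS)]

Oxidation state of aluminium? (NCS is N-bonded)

+3

No counter-ion: the bracketed complex is neutral.
Ligand charges: 1×N3 = -1; 1×NCS = -1; 1×H2O neutral; 1×I = -1; sum -3.
Al + (-3) = 0 ⇒ Al is +3.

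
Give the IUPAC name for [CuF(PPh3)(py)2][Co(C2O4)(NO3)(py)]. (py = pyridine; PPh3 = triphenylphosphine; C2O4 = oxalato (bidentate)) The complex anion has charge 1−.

Both ions are complex: the cation is named first with the plain metal name, the anion second with the -ate form; each ion's ligands are alphabetised independently.
The complex anion is given as 1−; its ligand charges sum to -3, so Co = +2.
A 1:1 salt means the cation carries the equal and opposite charge, 1+.
Cation: ligand charges sum to -1; for the ion to be 1+, Cu = +2.

fluorobis(pyridine)(triphenylphosphine)copper(II) nitratooxalato(pyridine)cobaltate(II)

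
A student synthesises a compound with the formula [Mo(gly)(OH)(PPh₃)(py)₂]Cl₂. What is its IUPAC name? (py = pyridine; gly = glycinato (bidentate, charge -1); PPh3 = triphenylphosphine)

(glycinato)hydroxobis(pyridine)(triphenylphosphine)molybdenum(IV) chloride

The 2 chloride counter-ions carry a total charge of -2, so each complex ion is 2+.
Ligand charges: 2×pyridine (neutral), 1×hydroxo (-1 each), 1×glycinato (-1 each), 1×triphenylphosphine (neutral); total -2. So Mo + (-2) = 2+, giving Mo = +4.
Ligands are named alphabetically: glycinato before hydroxo before pyridine before triphenylphosphine.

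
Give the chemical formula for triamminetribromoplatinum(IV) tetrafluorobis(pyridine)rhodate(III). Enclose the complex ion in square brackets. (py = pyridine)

[PtBr3(NH3)3][RhF4(py)2]

Cation [Pt…]: ligand charges -3, Pt(IV) ⇒ ion charge 1+.
Anion [Rh…]: ligand charges -4, Rh(III) ⇒ ion charge 1−.
One 1+ cation balances one 1− anion.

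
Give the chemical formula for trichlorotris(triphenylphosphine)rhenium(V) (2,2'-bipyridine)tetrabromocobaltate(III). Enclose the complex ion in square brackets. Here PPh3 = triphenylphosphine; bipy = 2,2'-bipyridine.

Cation [Re…]: ligand charges -3, Re(V) ⇒ ion charge 2+.
Anion [Co…]: ligand charges -4, Co(III) ⇒ ion charge 1−.
One 2+ cation requires 2 of the 1− anion.

[ReCl3(PPh3)3][Co(bipy)Br4]2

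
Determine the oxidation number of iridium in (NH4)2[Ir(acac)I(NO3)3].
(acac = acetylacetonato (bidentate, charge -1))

2 ammonium outside the brackets (+1 each) → the complex ion is 2−.
Ligand charges: 1×I = -1; 3×NO3 = -3; 1×acac = -1; sum -5.
Ir + (-5) = 2− ⇒ Ir is +3.

+3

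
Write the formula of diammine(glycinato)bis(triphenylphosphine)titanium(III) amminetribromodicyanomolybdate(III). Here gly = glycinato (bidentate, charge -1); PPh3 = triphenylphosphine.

[Ti(gly)(NH3)2(PPh3)2][MoBr3(CN)2(NH3)]

Cation [Ti…]: ligand charges -1, Ti(III) ⇒ ion charge 2+.
Anion [Mo…]: ligand charges -5, Mo(III) ⇒ ion charge 2−.
One 2+ cation balances one 2− anion.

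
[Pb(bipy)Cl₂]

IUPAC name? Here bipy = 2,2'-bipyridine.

(2,2'-bipyridine)dichlorolead(II)

There is no counter-ion, so the complex is neutral overall.
Ligand charges: 2×chloro (-1 each), 1×2,2'-bipyridine (neutral); total -2. So Pb + (-2) = 0, giving Pb = +2.
Ligands are named alphabetically: bipyridine before chloro.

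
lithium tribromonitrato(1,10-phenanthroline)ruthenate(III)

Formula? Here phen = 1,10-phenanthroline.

Ligands: 1 nitrato (NO3, -1), 1 1,10-phenanthroline (phen, neutral), 3 bromo (Br, -1). Ligand charge sum = -4.
With Ru in oxidation state +3, the complex ion is [Ru...]^1−.
Charge balance with lithium (+1) requires 1 complex ion per 1 lithium.

Li[RuBr3(NO3)(phen)]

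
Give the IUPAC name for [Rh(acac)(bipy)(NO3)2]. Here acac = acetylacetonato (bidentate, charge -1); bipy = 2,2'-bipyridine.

(acetylacetonato)(2,2'-bipyridine)dinitratorhodium(III)

There is no counter-ion, so the complex is neutral overall.
Ligand charges: 1×acetylacetonato (-1 each), 2×nitrato (-1 each), 1×2,2'-bipyridine (neutral); total -3. So Rh + (-3) = 0, giving Rh = +3.
Ligands are named alphabetically: acetylacetonato before bipyridine before nitrato.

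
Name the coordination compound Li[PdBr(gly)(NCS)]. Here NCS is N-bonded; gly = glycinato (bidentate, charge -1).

The 1 lithium counter-ion carries a total charge of +1, so each complex ion is 1−.
Ligand charges: 1×bromo (-1 each), 1×isothiocyanato (-1 each), 1×glycinato (-1 each); total -3. So Pd + (-3) = 1−, giving Pd = +2.
The complex ion is anionic, so palladium takes the -ate form palladate(II).

lithium bromo(glycinato)isothiocyanatopalladate(II)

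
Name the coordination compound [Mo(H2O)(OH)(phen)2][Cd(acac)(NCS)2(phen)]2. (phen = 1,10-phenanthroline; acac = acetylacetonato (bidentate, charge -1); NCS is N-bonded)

Both ions are complex: the cation is named first with the plain metal name, the anion second with the -ate form; each ion's ligands are alphabetised independently.
Cadmium is always +2 in its complexes; the anion's ligand charges sum to -3, so the complex anion is 1−.
With 2 anions per cation, the cation must be 2×1 = 2+.
Cation: ligand charges sum to -1; for the ion to be 2+, Mo = +3.

aquahydroxobis(1,10-phenanthroline)molybdenum(III) (acetylacetonato)diisothiocyanato(1,10-phenanthroline)cadmate(II)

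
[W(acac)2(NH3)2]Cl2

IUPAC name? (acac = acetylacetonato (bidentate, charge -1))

bis(acetylacetonato)diamminetungsten(IV) chloride

The 2 chloride counter-ions carry a total charge of -2, so each complex ion is 2+.
Ligand charges: 2×ammine (neutral), 2×acetylacetonato (-1 each); total -2. So W + (-2) = 2+, giving W = +4.
Ligands are named alphabetically: acetylacetonato before ammine.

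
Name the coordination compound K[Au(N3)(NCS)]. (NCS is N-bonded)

potassium azidoisothiocyanatoaurate(I)

The 1 potassium counter-ion carries a total charge of +1, so each complex ion is 1−.
Ligand charges: 1×azido (-1 each), 1×isothiocyanato (-1 each); total -2. So Au + (-2) = 1−, giving Au = +1.
The complex ion is anionic, so gold takes the -ate form aurate(I).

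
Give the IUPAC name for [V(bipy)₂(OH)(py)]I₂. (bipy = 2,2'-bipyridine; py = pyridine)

The 2 iodide counter-ions carry a total charge of -2, so each complex ion is 2+.
Ligand charges: 2×2,2'-bipyridine (neutral), 1×hydroxo (-1 each), 1×pyridine (neutral); total -1. So V + (-1) = 2+, giving V = +3.
Ligands are named alphabetically: bipyridine before hydroxo before pyridine.

bis(2,2'-bipyridine)hydroxo(pyridine)vanadium(III) iodide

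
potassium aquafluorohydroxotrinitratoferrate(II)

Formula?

Ligands: 1 aqua (H2O, neutral), 1 hydroxo (OH, -1), 3 nitrato (NO3, -1), 1 fluoro (F, -1). Ligand charge sum = -5.
With Fe in oxidation state +2, the complex ion is [Fe...]^3−.
Charge balance with potassium (+1) requires 1 complex ion per 3 potassium.

K3[FeF(H2O)(NO3)3(OH)]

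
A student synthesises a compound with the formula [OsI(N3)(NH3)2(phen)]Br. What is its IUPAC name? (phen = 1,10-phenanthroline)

The 1 bromide counter-ion carries a total charge of -1, so each complex ion is 1+.
Ligand charges: 1×1,10-phenanthroline (neutral), 1×iodo (-1 each), 2×ammine (neutral), 1×azido (-1 each); total -2. So Os + (-2) = 1+, giving Os = +3.
Ligands are named alphabetically: ammine before azido before iodo before phenanthroline.

diammineazidoiodo(1,10-phenanthroline)osmium(III) bromide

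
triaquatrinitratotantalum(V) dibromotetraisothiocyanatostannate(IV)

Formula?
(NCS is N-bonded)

Cation [Ta…]: ligand charges -3, Ta(V) ⇒ ion charge 2+.
Anion [Sn…]: ligand charges -6, Sn(IV) ⇒ ion charge 2−.
One 2+ cation balances one 2− anion.

[Ta(H2O)3(NO3)3][SnBr2(NCS)4]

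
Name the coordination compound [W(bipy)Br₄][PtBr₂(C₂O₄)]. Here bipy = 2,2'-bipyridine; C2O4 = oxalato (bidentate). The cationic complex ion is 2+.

The complex cation is given as 2+; its ligand charges sum to -4, so W = +6.
A 1:1 salt means the anion carries the equal and opposite charge, 2−.
Anion: ligand charges sum to -4; for the ion to be 2−, Pt = +2.

(2,2'-bipyridine)tetrabromotungsten(VI) dibromooxalatoplatinate(II)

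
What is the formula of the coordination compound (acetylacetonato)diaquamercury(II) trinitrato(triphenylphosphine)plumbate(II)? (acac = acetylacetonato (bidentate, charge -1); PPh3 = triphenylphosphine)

[Hg(acac)(H2O)2][Pb(NO3)3(PPh3)]

Cation [Hg…]: ligand charges -1, Hg(II) ⇒ ion charge 1+.
Anion [Pb…]: ligand charges -3, Pb(II) ⇒ ion charge 1−.
One 1+ cation balances one 1− anion.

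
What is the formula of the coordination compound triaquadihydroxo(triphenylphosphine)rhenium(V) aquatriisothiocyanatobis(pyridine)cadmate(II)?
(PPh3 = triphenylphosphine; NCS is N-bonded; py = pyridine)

Cation [Re…]: ligand charges -2, Re(V) ⇒ ion charge 3+.
Anion [Cd…]: ligand charges -3, Cd(II) ⇒ ion charge 1−.
One 3+ cation requires 3 of the 1− anion.

[Re(H2O)3(OH)2(PPh3)][Cd(H2O)(NCS)3(py)2]3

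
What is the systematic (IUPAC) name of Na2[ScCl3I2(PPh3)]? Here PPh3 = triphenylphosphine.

sodium trichlorodiiodo(triphenylphosphine)scandate(III)

The 2 sodium counter-ions carry a total charge of +2, so each complex ion is 2−.
Ligand charges: 1×triphenylphosphine (neutral), 3×chloro (-1 each), 2×iodo (-1 each); total -5. So Sc + (-5) = 2−, giving Sc = +3.
Ligands are named alphabetically: chloro before iodo before triphenylphosphine.
The complex ion is anionic, so scandium takes the -ate form scandate(III).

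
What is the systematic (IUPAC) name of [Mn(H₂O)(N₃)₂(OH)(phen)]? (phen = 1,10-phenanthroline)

aquadiazidohydroxo(1,10-phenanthroline)manganese(III)

There is no counter-ion, so the complex is neutral overall.
Ligand charges: 2×azido (-1 each), 1×hydroxo (-1 each), 1×aqua (neutral), 1×1,10-phenanthroline (neutral); total -3. So Mn + (-3) = 0, giving Mn = +3.
Ligands are named alphabetically: aqua before azido before hydroxo before phenanthroline.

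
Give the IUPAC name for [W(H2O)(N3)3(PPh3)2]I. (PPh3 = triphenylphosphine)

The 1 iodide counter-ion carries a total charge of -1, so each complex ion is 1+.
Ligand charges: 2×triphenylphosphine (neutral), 1×aqua (neutral), 3×azido (-1 each); total -3. So W + (-3) = 1+, giving W = +4.
Ligands are named alphabetically: aqua before azido before triphenylphosphine.

aquatriazidobis(triphenylphosphine)tungsten(IV) iodide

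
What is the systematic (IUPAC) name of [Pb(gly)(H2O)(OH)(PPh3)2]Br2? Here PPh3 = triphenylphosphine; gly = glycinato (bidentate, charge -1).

aqua(glycinato)hydroxobis(triphenylphosphine)lead(IV) bromide

The 2 bromide counter-ions carry a total charge of -2, so each complex ion is 2+.
Ligand charges: 1×hydroxo (-1 each), 2×triphenylphosphine (neutral), 1×glycinato (-1 each), 1×aqua (neutral); total -2. So Pb + (-2) = 2+, giving Pb = +4.
Ligands are named alphabetically: aqua before glycinato before hydroxo before triphenylphosphine.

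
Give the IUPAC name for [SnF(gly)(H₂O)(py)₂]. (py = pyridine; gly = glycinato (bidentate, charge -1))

aquafluoro(glycinato)bis(pyridine)tin(II)

There is no counter-ion, so the complex is neutral overall.
Ligand charges: 2×pyridine (neutral), 1×glycinato (-1 each), 1×fluoro (-1 each), 1×aqua (neutral); total -2. So Sn + (-2) = 0, giving Sn = +2.
Ligands are named alphabetically: aqua before fluoro before glycinato before pyridine.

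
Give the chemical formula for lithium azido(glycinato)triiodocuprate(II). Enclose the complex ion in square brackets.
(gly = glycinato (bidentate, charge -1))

Ligands: 3 iodo (I, -1), 1 glycinato (gly, -1), 1 azido (N3, -1). Ligand charge sum = -5.
With Cu in oxidation state +2, the complex ion is [Cu...]^3−.
Charge balance with lithium (+1) requires 1 complex ion per 3 lithium.

Li3[Cu(gly)I3(N3)]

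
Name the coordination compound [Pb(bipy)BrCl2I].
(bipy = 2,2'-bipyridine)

(2,2'-bipyridine)bromodichloroiodolead(IV)

There is no counter-ion, so the complex is neutral overall.
Ligand charges: 2×chloro (-1 each), 1×2,2'-bipyridine (neutral), 1×iodo (-1 each), 1×bromo (-1 each); total -4. So Pb + (-4) = 0, giving Pb = +4.
Ligands are named alphabetically: bipyridine before bromo before chloro before iodo.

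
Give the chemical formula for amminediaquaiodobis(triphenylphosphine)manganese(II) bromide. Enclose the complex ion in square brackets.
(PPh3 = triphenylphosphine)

Ligands: 1 ammine (NH3, neutral), 1 iodo (I, -1), 2 triphenylphosphine (PPh3, neutral), 2 aqua (H2O, neutral). Ligand charge sum = -1.
With Mn in oxidation state +2, the complex ion is [Mn...]^1+.
Charge balance with bromide (-1) requires 1 complex ion per 1 bromide.

[Mn(H2O)2I(NH3)(PPh3)2]Br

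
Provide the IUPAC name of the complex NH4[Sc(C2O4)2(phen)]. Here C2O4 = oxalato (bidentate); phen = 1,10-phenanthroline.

The 1 ammonium counter-ion carries a total charge of +1, so each complex ion is 1−.
Ligand charges: 2×oxalato (-2 each), 1×1,10-phenanthroline (neutral); total -4. So Sc + (-4) = 1−, giving Sc = +3.
The complex ion is anionic, so scandium takes the -ate form scandate(III).

ammonium dioxalato(1,10-phenanthroline)scandate(III)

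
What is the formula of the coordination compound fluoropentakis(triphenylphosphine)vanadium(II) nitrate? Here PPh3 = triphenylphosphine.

[VF(PPh3)5]NO3

Ligands: 5 triphenylphosphine (PPh3, neutral), 1 fluoro (F, -1). Ligand charge sum = -1.
With V in oxidation state +2, the complex ion is [V...]^1+.
Charge balance with nitrate (-1) requires 1 complex ion per 1 nitrate.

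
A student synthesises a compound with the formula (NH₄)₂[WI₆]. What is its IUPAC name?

The 2 ammonium counter-ions carry a total charge of +2, so each complex ion is 2−.
Ligand charges: 6×iodo (-1 each); total -6. So W + (-6) = 2−, giving W = +4.
The complex ion is anionic, so tungsten takes the -ate form tungstate(IV).

ammonium hexaiodotungstate(IV)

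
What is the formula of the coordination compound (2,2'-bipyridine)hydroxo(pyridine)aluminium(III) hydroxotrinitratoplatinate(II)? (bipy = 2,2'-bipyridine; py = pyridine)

[Al(bipy)(OH)(py)][Pt(NO3)3(OH)]

Cation [Al…]: ligand charges -1, Al(III) ⇒ ion charge 2+.
Anion [Pt…]: ligand charges -4, Pt(II) ⇒ ion charge 2−.
One 2+ cation balances one 2− anion.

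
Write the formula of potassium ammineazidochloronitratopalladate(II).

K[PdCl(N3)(NH3)(NO3)]

Ligands: 1 chloro (Cl, -1), 1 nitrato (NO3, -1), 1 ammine (NH3, neutral), 1 azido (N3, -1). Ligand charge sum = -3.
With Pd in oxidation state +2, the complex ion is [Pd...]^1−.
Charge balance with potassium (+1) requires 1 complex ion per 1 potassium.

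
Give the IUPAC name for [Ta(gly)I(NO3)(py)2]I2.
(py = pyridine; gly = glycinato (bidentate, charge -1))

The 2 iodide counter-ions carry a total charge of -2, so each complex ion is 2+.
Ligand charges: 2×pyridine (neutral), 1×nitrato (-1 each), 1×iodo (-1 each), 1×glycinato (-1 each); total -3. So Ta + (-3) = 2+, giving Ta = +5.
Ligands are named alphabetically: glycinato before iodo before nitrato before pyridine.

(glycinato)iodonitratobis(pyridine)tantalum(V) iodide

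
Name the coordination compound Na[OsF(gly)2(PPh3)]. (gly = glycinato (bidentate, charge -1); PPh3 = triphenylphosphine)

sodium fluorobis(glycinato)(triphenylphosphine)osmate(II)

The 1 sodium counter-ion carries a total charge of +1, so each complex ion is 1−.
Ligand charges: 2×glycinato (-1 each), 1×fluoro (-1 each), 1×triphenylphosphine (neutral); total -3. So Os + (-3) = 1−, giving Os = +2.
Ligands are named alphabetically: fluoro before glycinato before triphenylphosphine.
The complex ion is anionic, so osmium takes the -ate form osmate(II).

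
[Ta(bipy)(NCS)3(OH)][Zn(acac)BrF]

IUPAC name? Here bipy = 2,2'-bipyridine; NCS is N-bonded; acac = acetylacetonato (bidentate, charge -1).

Both ions are complex: the cation is named first with the plain metal name, the anion second with the -ate form; each ion's ligands are alphabetised independently.
Zinc is always +2 in its complexes; the anion's ligand charges sum to -3, so the complex anion is 1−.
A 1:1 salt means the cation carries the equal and opposite charge, 1+.
Cation: ligand charges sum to -4; for the ion to be 1+, Ta = +5.

(2,2'-bipyridine)hydroxotriisothiocyanatotantalum(V) (acetylacetonato)bromofluorozincate(II)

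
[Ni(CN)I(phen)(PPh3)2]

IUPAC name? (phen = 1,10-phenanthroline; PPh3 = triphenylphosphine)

cyanoiodo(1,10-phenanthroline)bis(triphenylphosphine)nickel(II)

There is no counter-ion, so the complex is neutral overall.
Ligand charges: 1×cyano (-1 each), 1×1,10-phenanthroline (neutral), 2×triphenylphosphine (neutral), 1×iodo (-1 each); total -2. So Ni + (-2) = 0, giving Ni = +2.
Ligands are named alphabetically: cyano before iodo before phenanthroline before triphenylphosphine.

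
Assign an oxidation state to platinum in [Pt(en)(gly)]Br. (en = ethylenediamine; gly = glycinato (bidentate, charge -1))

1 bromide outside the brackets (-1 each) → the complex ion is 1+.
Ligand charges: 1×en neutral; 1×gly = -1; sum -1.
Pt + (-1) = 1+ ⇒ Pt is +2.

+2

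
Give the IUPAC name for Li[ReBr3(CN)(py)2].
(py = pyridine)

lithium tribromocyanobis(pyridine)rhenate(III)

The 1 lithium counter-ion carries a total charge of +1, so each complex ion is 1−.
Ligand charges: 3×bromo (-1 each), 2×pyridine (neutral), 1×cyano (-1 each); total -4. So Re + (-4) = 1−, giving Re = +3.
The complex ion is anionic, so rhenium takes the -ate form rhenate(III).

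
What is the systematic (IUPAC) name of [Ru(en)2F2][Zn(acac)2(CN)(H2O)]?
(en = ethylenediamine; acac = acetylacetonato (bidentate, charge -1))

Zinc is always +2 in its complexes; the anion's ligand charges sum to -3, so the complex anion is 1−.
A 1:1 salt means the cation carries the equal and opposite charge, 1+.
Cation: ligand charges sum to -2; for the ion to be 1+, Ru = +3.

bis(ethylenediamine)difluororuthenium(III) bis(acetylacetonato)aquacyanozincate(II)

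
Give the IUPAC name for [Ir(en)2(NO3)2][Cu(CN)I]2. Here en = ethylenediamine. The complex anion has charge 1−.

Both ions are complex: the cation is named first with the plain metal name, the anion second with the -ate form; each ion's ligands are alphabetised independently.
The complex anion is given as 1−; its ligand charges sum to -2, so Cu = +1.
With 2 anions per cation, the cation must be 2×1 = 2+.
Cation: ligand charges sum to -2; for the ion to be 2+, Ir = +4.

bis(ethylenediamine)dinitratoiridium(IV) cyanoiodocuprate(I)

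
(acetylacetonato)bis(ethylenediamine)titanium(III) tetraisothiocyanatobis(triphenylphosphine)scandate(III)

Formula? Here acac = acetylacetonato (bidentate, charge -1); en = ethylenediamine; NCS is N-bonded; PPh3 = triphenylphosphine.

[Ti(acac)(en)2][Sc(NCS)4(PPh3)2]2

Cation [Ti…]: ligand charges -1, Ti(III) ⇒ ion charge 2+.
Anion [Sc…]: ligand charges -4, Sc(III) ⇒ ion charge 1−.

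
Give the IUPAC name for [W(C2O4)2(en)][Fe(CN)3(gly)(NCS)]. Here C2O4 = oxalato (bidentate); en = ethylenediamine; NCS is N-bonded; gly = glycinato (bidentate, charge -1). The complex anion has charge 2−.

(ethylenediamine)dioxalatotungsten(VI) tricyano(glycinato)isothiocyanatoferrate(III)

Both ions are complex: the cation is named first with the plain metal name, the anion second with the -ate form; each ion's ligands are alphabetised independently.
The complex anion is given as 2−; its ligand charges sum to -5, so Fe = +3.
A 1:1 salt means the cation carries the equal and opposite charge, 2+.
Cation: ligand charges sum to -4; for the ion to be 2+, W = +6.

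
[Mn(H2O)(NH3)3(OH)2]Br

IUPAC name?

triammineaquadihydroxomanganese(III) bromide

The 1 bromide counter-ion carries a total charge of -1, so each complex ion is 1+.
Ligand charges: 1×aqua (neutral), 3×ammine (neutral), 2×hydroxo (-1 each); total -2. So Mn + (-2) = 1+, giving Mn = +3.
Ligands are named alphabetically: ammine before aqua before hydroxo.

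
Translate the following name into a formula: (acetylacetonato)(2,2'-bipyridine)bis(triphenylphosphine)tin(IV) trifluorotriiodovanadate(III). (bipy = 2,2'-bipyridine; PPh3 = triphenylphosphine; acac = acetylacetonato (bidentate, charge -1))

Cation [Sn…]: ligand charges -1, Sn(IV) ⇒ ion charge 3+.
Anion [V…]: ligand charges -6, V(III) ⇒ ion charge 3−.
One 3+ cation balances one 3− anion.

[Sn(acac)(bipy)(PPh3)2][VF3I3]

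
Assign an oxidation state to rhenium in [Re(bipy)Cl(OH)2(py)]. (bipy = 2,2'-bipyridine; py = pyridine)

+3

No counter-ion: the bracketed complex is neutral.
Ligand charges: 1×Cl = -1; 1×bipy neutral; 1×py neutral; 2×OH = -2; sum -3.
Re + (-3) = 0 ⇒ Re is +3.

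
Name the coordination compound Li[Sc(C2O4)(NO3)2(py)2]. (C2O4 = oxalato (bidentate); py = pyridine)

The 1 lithium counter-ion carries a total charge of +1, so each complex ion is 1−.
Ligand charges: 1×oxalato (-2 each), 2×pyridine (neutral), 2×nitrato (-1 each); total -4. So Sc + (-4) = 1−, giving Sc = +3.
The complex ion is anionic, so scandium takes the -ate form scandate(III).

lithium dinitratooxalatobis(pyridine)scandate(III)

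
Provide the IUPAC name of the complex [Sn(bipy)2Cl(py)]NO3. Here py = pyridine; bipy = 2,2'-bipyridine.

The 1 nitrate counter-ion carries a total charge of -1, so each complex ion is 1+.
Ligand charges: 1×pyridine (neutral), 2×2,2'-bipyridine (neutral), 1×chloro (-1 each); total -1. So Sn + (-1) = 1+, giving Sn = +2.
Ligands are named alphabetically: bipyridine before chloro before pyridine.

bis(2,2'-bipyridine)chloro(pyridine)tin(II) nitrate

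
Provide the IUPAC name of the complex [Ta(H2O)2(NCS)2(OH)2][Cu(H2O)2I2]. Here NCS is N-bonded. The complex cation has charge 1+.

Both ions are complex: the cation is named first with the plain metal name, the anion second with the -ate form; each ion's ligands are alphabetised independently.
The complex cation is given as 1+; its ligand charges sum to -4, so Ta = +5.
A 1:1 salt means the anion carries the equal and opposite charge, 1−.
Anion: ligand charges sum to -2; for the ion to be 1−, Cu = +1.

diaquadihydroxodiisothiocyanatotantalum(V) diaquadiiodocuprate(I)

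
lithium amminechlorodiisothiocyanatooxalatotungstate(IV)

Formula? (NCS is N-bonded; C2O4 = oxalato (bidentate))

Li[W(C2O4)Cl(NCS)2(NH3)]

Ligands: 1 ammine (NH3, neutral), 2 isothiocyanato (NCS, -1), 1 chloro (Cl, -1), 1 oxalato (C2O4, -2). Ligand charge sum = -5.
With W in oxidation state +4, the complex ion is [W...]^1−.
Charge balance with lithium (+1) requires 1 complex ion per 1 lithium.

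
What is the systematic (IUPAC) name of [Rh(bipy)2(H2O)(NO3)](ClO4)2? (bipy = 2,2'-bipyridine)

The 2 perchlorate counter-ions carry a total charge of -2, so each complex ion is 2+.
Ligand charges: 1×aqua (neutral), 2×2,2'-bipyridine (neutral), 1×nitrato (-1 each); total -1. So Rh + (-1) = 2+, giving Rh = +3.
Ligands are named alphabetically: aqua before bipyridine before nitrato.

aquabis(2,2'-bipyridine)nitratorhodium(III) perchlorate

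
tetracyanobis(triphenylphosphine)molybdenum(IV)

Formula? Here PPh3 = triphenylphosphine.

[Mo(CN)4(PPh3)2]

Ligands: 4 cyano (CN, -1), 2 triphenylphosphine (PPh3, neutral). Ligand charge sum = -4.
With Mo in oxidation state +4, the complex ion is [Mo...].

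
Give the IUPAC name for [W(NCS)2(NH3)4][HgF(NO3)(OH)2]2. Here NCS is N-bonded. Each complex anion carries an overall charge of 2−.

tetraamminediisothiocyanatotungsten(VI) fluorodihydroxonitratomercurate(II)

Both ions are complex: the cation is named first with the plain metal name, the anion second with the -ate form; each ion's ligands are alphabetised independently.
The complex anion is given as 2−; its ligand charges sum to -4, so Hg = +2.
With 2 anions per cation, the cation must be 2×2 = 4+.
Cation: ligand charges sum to -2; for the ion to be 4+, W = +6.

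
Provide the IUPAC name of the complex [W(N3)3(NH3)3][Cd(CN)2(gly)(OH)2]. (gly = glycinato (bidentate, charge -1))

triamminetriazidotungsten(VI) dicyano(glycinato)dihydroxocadmate(II)

Cadmium is always +2 in its complexes; the anion's ligand charges sum to -5, so the complex anion is 3−.
A 1:1 salt means the cation carries the equal and opposite charge, 3+.
Cation: ligand charges sum to -3; for the ion to be 3+, W = +6.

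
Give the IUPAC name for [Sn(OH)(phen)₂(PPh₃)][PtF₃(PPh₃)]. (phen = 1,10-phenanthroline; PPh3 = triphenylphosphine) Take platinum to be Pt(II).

Both ions are complex: the cation is named first with the plain metal name, the anion second with the -ate form; each ion's ligands are alphabetised independently.
Pt is given as +2; the anion's ligand charges sum to -3, so the complex anion is 1−.
A 1:1 salt means the cation carries the equal and opposite charge, 1+.
Cation: ligand charges sum to -1; for the ion to be 1+, Sn = +2.

hydroxobis(1,10-phenanthroline)(triphenylphosphine)tin(II) trifluoro(triphenylphosphine)platinate(II)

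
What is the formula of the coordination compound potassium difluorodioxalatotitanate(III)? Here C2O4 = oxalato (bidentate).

Ligands: 2 fluoro (F, -1), 2 oxalato (C2O4, -2). Ligand charge sum = -6.
With Ti in oxidation state +3, the complex ion is [Ti...]^3−.
Charge balance with potassium (+1) requires 1 complex ion per 3 potassium.

K3[Ti(C2O4)2F2]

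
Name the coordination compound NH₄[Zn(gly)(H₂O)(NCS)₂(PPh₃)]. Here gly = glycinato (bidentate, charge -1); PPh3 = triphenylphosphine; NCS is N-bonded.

The 1 ammonium counter-ion carries a total charge of +1, so each complex ion is 1−.
Ligand charges: 1×aqua (neutral), 1×glycinato (-1 each), 1×triphenylphosphine (neutral), 2×isothiocyanato (-1 each); total -3. So Zn + (-3) = 1−, giving Zn = +2.
Ligands are named alphabetically: aqua before glycinato before isothiocyanato before triphenylphosphine.
The complex ion is anionic, so zinc takes the -ate form zincate(II).

ammonium aqua(glycinato)diisothiocyanato(triphenylphosphine)zincate(II)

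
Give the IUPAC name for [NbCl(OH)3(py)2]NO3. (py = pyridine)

chlorotrihydroxobis(pyridine)niobium(V) nitrate

The 1 nitrate counter-ion carries a total charge of -1, so each complex ion is 1+.
Ligand charges: 1×chloro (-1 each), 2×pyridine (neutral), 3×hydroxo (-1 each); total -4. So Nb + (-4) = 1+, giving Nb = +5.
Ligands are named alphabetically: chloro before hydroxo before pyridine.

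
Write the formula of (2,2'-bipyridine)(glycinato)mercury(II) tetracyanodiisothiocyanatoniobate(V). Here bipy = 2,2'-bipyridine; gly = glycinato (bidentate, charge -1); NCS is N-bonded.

[Hg(bipy)(gly)][Nb(CN)4(NCS)2]

Cation [Hg…]: ligand charges -1, Hg(II) ⇒ ion charge 1+.
Anion [Nb…]: ligand charges -6, Nb(V) ⇒ ion charge 1−.
One 1+ cation balances one 1− anion.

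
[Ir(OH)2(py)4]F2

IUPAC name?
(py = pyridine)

The 2 fluoride counter-ions carry a total charge of -2, so each complex ion is 2+.
Ligand charges: 4×pyridine (neutral), 2×hydroxo (-1 each); total -2. So Ir + (-2) = 2+, giving Ir = +4.
Ligands are named alphabetically: hydroxo before pyridine.

dihydroxotetrakis(pyridine)iridium(IV) fluoride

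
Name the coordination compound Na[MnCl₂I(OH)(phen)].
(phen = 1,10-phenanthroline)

sodium dichlorohydroxoiodo(1,10-phenanthroline)manganate(III)

The 1 sodium counter-ion carries a total charge of +1, so each complex ion is 1−.
Ligand charges: 1×iodo (-1 each), 1×hydroxo (-1 each), 1×1,10-phenanthroline (neutral), 2×chloro (-1 each); total -4. So Mn + (-4) = 1−, giving Mn = +3.
The complex ion is anionic, so manganese takes the -ate form manganate(III).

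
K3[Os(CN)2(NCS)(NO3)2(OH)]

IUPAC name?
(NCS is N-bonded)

potassium dicyanohydroxoisothiocyanatodinitratoosmate(III)

The 3 potassium counter-ions carry a total charge of +3, so each complex ion is 3−.
Ligand charges: 2×cyano (-1 each), 1×isothiocyanato (-1 each), 1×hydroxo (-1 each), 2×nitrato (-1 each); total -6. So Os + (-6) = 3−, giving Os = +3.
Ligands are named alphabetically: cyano before hydroxo before isothiocyanato before nitrato.
The complex ion is anionic, so osmium takes the -ate form osmate(III).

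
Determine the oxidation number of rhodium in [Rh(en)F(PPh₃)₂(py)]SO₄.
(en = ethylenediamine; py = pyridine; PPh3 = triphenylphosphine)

1 sulfate outside the brackets (-2 each) → the complex ion is 2+.
Ligand charges: 1×en neutral; 1×py neutral; 2×PPh3 neutral; 1×F = -1; sum -1.
Rh + (-1) = 2+ ⇒ Rh is +3.

+3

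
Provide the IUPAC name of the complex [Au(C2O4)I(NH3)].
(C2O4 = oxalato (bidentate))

There is no counter-ion, so the complex is neutral overall.
Ligand charges: 1×iodo (-1 each), 1×ammine (neutral), 1×oxalato (-2 each); total -3. So Au + (-3) = 0, giving Au = +3.
Ligands are named alphabetically: ammine before iodo before oxalato.

ammineiodooxalatogold(III)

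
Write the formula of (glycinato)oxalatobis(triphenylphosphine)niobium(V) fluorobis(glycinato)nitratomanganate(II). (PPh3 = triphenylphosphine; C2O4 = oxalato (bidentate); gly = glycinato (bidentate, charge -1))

Cation [Nb…]: ligand charges -3, Nb(V) ⇒ ion charge 2+.
Anion [Mn…]: ligand charges -4, Mn(II) ⇒ ion charge 2−.
One 2+ cation balances one 2− anion.

[Nb(C2O4)(gly)(PPh3)2][MnF(gly)2(NO3)]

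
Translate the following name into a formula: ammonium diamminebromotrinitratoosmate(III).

Ligands: 2 ammine (NH3, neutral), 1 bromo (Br, -1), 3 nitrato (NO3, -1). Ligand charge sum = -4.
With Os in oxidation state +3, the complex ion is [Os...]^1−.
Charge balance with ammonium (+1) requires 1 complex ion per 1 ammonium.

NH4[OsBr(NH3)2(NO3)3]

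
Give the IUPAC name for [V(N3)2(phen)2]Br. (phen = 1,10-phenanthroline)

The 1 bromide counter-ion carries a total charge of -1, so each complex ion is 1+.
Ligand charges: 2×1,10-phenanthroline (neutral), 2×azido (-1 each); total -2. So V + (-2) = 1+, giving V = +3.
Ligands are named alphabetically: azido before phenanthroline.

diazidobis(1,10-phenanthroline)vanadium(III) bromide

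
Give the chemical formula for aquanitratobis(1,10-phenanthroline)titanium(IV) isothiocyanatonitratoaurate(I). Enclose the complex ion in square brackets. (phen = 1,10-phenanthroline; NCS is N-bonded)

[Ti(H2O)(NO3)(phen)2][Au(NCS)(NO3)]3

Cation [Ti…]: ligand charges -1, Ti(IV) ⇒ ion charge 3+.
Anion [Au…]: ligand charges -2, Au(I) ⇒ ion charge 1−.
One 3+ cation requires 3 of the 1− anion.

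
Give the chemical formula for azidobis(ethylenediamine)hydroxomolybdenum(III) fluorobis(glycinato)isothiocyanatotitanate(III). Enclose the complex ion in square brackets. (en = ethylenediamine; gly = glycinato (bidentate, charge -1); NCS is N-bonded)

Cation [Mo…]: ligand charges -2, Mo(III) ⇒ ion charge 1+.
Anion [Ti…]: ligand charges -4, Ti(III) ⇒ ion charge 1−.
One 1+ cation balances one 1− anion.

[Mo(en)2(N3)(OH)][TiF(gly)2(NCS)]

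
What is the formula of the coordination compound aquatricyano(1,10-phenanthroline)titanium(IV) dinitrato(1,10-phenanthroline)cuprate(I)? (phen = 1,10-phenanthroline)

Cation [Ti…]: ligand charges -3, Ti(IV) ⇒ ion charge 1+.
Anion [Cu…]: ligand charges -2, Cu(I) ⇒ ion charge 1−.

[Ti(CN)3(H2O)(phen)][Cu(NO3)2(phen)]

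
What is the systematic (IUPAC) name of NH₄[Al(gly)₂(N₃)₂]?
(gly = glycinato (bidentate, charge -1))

ammonium diazidobis(glycinato)aluminate(III)

The 1 ammonium counter-ion carries a total charge of +1, so each complex ion is 1−.
Ligand charges: 2×azido (-1 each), 2×glycinato (-1 each); total -4. So Al + (-4) = 1−, giving Al = +3.
The complex ion is anionic, so aluminium takes the -ate form aluminate(III).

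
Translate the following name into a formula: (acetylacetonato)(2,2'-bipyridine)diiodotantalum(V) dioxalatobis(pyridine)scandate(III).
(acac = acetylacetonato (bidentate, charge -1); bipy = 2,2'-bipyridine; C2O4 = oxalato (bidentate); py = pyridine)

Cation [Ta…]: ligand charges -3, Ta(V) ⇒ ion charge 2+.
Anion [Sc…]: ligand charges -4, Sc(III) ⇒ ion charge 1−.
One 2+ cation requires 2 of the 1− anion.

[Ta(acac)(bipy)I2][Sc(C2O4)2(py)2]2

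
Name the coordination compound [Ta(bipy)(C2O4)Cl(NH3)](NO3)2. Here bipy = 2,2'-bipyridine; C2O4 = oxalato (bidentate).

ammine(2,2'-bipyridine)chlorooxalatotantalum(V) nitrate

The 2 nitrate counter-ions carry a total charge of -2, so each complex ion is 2+.
Ligand charges: 1×ammine (neutral), 1×2,2'-bipyridine (neutral), 1×chloro (-1 each), 1×oxalato (-2 each); total -3. So Ta + (-3) = 2+, giving Ta = +5.
Ligands are named alphabetically: ammine before bipyridine before chloro before oxalato.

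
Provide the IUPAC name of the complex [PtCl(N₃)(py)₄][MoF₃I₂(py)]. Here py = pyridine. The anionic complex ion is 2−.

The complex anion is given as 2−; its ligand charges sum to -5, so Mo = +3.
A 1:1 salt means the cation carries the equal and opposite charge, 2+.
Cation: ligand charges sum to -2; for the ion to be 2+, Pt = +4.

azidochlorotetrakis(pyridine)platinum(IV) trifluorodiiodo(pyridine)molybdate(III)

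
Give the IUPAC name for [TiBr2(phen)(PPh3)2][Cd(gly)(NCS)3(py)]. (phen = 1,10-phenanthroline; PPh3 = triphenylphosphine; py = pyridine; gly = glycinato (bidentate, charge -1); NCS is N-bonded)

Cadmium is always +2 in its complexes; the anion's ligand charges sum to -4, so the complex anion is 2−.
A 1:1 salt means the cation carries the equal and opposite charge, 2+.
Cation: ligand charges sum to -2; for the ion to be 2+, Ti = +4.

dibromo(1,10-phenanthroline)bis(triphenylphosphine)titanium(IV) (glycinato)triisothiocyanato(pyridine)cadmate(II)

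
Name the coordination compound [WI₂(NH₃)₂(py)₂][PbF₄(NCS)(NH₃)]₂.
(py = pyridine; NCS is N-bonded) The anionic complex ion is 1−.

diamminediiodobis(pyridine)tungsten(IV) amminetetrafluoroisothiocyanatoplumbate(IV)

Both ions are complex: the cation is named first with the plain metal name, the anion second with the -ate form; each ion's ligands are alphabetised independently.
The complex anion is given as 1−; its ligand charges sum to -5, so Pb = +4.
With 2 anions per cation, the cation must be 2×1 = 2+.
Cation: ligand charges sum to -2; for the ion to be 2+, W = +4.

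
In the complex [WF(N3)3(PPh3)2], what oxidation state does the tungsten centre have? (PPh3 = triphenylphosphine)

+4

No counter-ion: the bracketed complex is neutral.
Ligand charges: 1×F = -1; 3×N3 = -3; 2×PPh3 neutral; sum -4.
W + (-4) = 0 ⇒ W is +4.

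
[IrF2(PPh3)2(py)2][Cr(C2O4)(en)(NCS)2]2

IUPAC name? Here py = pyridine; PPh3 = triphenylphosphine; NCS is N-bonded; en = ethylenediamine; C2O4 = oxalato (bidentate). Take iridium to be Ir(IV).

difluorobis(pyridine)bis(triphenylphosphine)iridium(IV) (ethylenediamine)diisothiocyanatooxalatochromate(III)

Ir is given as +4; the cation's ligand charges sum to -2, so the complex cation is 2+.
With 2 anions per cation, each anion must be 2/2 = 1−.
Anion: ligand charges sum to -4; for the ion to be 1−, Cr = +3.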